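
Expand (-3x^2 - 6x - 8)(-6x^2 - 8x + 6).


Distribute each term of the first polynomial:
  (-3x^2)(-6x^2 - 8x + 6) = 18x^4 + 24x^3 - 18x^2
  (-6x)(-6x^2 - 8x + 6) = 36x^3 + 48x^2 - 36x
  (-8)(-6x^2 - 8x + 6) = 48x^2 + 64x - 48
Sum: 18x^4 + 60x^3 + 78x^2 + 28x - 48


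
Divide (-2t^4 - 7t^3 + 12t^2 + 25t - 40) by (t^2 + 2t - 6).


(-2t^4 - 7t^3 + 12t^2 + 25t - 40) / (t^2 + 2t - 6)
Step 1: -2t^2 * (t^2 + 2t - 6) = -2t^4 - 4t^3 + 12t^2; subtract.
Step 2: -3t * (t^2 + 2t - 6) = -3t^3 - 6t^2 + 18t; subtract.
Step 3: 6 * (t^2 + 2t - 6) = 6t^2 + 12t - 36; subtract.
Quotient: -2t^2 - 3t + 6, Remainder: -5t - 4


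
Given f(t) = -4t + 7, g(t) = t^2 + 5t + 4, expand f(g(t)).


Substitute g(t) into f:
f(g(t)) = -4*(t^2 + 5t + 4) + 7
Expand and combine: -4t^2 - 20t - 9


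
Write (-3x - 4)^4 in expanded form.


Expand (-3x - 4)^4 by repeated multiplication:
  (-3x - 4)^2 = 9x^2 + 24x + 16
  (-3x - 4)^3 = -27x^3 - 108x^2 - 144x - 64
= 81x^4 + 432x^3 + 864x^2 + 768x + 256


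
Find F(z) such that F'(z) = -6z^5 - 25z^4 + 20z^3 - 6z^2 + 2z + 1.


Reverse power rule on each term:
  ∫ -6z^5 dz = -z^6
  ∫ -25z^4 dz = -5z^5
  ∫ 20z^3 dz = 5z^4
  ∫ -6z^2 dz = -2z^3
  ∫ 2z dz = z^2
  ∫ 1 dz = z
F(z) = -z^6 - 5z^5 + 5z^4 - 2z^3 + z^2 + z + C


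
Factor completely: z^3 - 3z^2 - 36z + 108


Try integer roots (divisors of 108). z=6: p(6)=0.
Divide out (z - 6): quotient is z^2 + 3z - 18.
Factor the quadratic: (z + 6)(z - 3)
Result: (z - 6)(z + 6)(z - 3)


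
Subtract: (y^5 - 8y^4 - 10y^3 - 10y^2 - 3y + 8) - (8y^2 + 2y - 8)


Distribute the minus sign:
  (y^5 - 8y^4 - 10y^3 - 10y^2 - 3y + 8)
- (8y^2 + 2y - 8)
Negate second polynomial: -8y^2 - 2y + 8
Add: y^5 - 8y^4 - 10y^3 - 18y^2 - 5y + 16


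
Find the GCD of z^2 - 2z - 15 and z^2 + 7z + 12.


Factor each:
  z^2 - 2z - 15 = (z + 3)(z - 5)
  z^2 + 7z + 12 = (z + 3)(z + 4)
Common monic factor: z + 3


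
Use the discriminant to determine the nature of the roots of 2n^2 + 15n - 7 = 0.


D = b^2 - 4ac = (15)^2 - 4(2)(-7) = 225 + 56 = 281
Since D > 0: two distinct irrational roots


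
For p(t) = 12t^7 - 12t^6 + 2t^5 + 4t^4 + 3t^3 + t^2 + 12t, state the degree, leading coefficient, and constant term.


Highest power of t is 7, with coefficient 12. Constant term is 0.
Degree = 7, leading coefficient = 12, constant term = 0


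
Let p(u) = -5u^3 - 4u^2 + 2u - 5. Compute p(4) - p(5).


p(4) = -381
p(5) = -720
p(4) - p(5) = -381 + 720 = 339


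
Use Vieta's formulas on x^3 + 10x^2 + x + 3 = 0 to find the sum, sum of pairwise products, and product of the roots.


Monic cubic x^3+bx^2+cx+d=0: sum=-b, pairwise sum=c, product=-d.
b=10, c=1, d=3
r1+r2+r3 = -10
r1r2+r1r3+r2r3 = 1
r1r2r3 = -3


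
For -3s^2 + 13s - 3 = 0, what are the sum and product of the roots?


For as^2+bs+c=0: sum = -b/a, product = c/a.
a=-3, b=13, c=-3
Sum = -(13)/-3 = 13/3
Product = (-3)/-3 = 1


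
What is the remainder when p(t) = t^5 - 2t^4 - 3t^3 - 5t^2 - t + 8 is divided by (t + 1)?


By the Remainder Theorem, the remainder equals p(-1):
  1*(-1)^5 = -1
  -2*(-1)^4 = -2
  -3*(-1)^3 = 3
  -5*(-1)^2 = -5
  -1*(-1)^1 = 1
  constant: 8
Sum: -1 - 2 + 3 - 5 + 1 + 8 = 4


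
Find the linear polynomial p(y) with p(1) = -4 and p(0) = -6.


p(y) = my + b. Using p(1)=-4, p(0)=-6:
m = (-4 + 6)/(1) = 2/1 = 2
b = -4 - m*(1) = -4 - 2 = -6
p(y) = 2y - 6


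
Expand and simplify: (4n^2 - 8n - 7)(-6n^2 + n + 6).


Distribute each term of the first polynomial:
  (4n^2)(-6n^2 + n + 6) = -24n^4 + 4n^3 + 24n^2
  (-8n)(-6n^2 + n + 6) = 48n^3 - 8n^2 - 48n
  (-7)(-6n^2 + n + 6) = 42n^2 - 7n - 42
Sum: -24n^4 + 52n^3 + 58n^2 - 55n - 42


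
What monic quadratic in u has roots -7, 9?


p(u) = (u + 7)(u - 9)
Expand: u^2 - 2u - 63


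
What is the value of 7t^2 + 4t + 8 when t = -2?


Using direct substitution:
  7 * (-2)^2 = 28
  4 * (-2)^1 = -8
  constant: 8
Sum = 28 - 8 + 8 = 28


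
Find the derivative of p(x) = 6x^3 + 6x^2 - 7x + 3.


Apply the power rule term by term:
  d/dx(6x^3) = 18x^2
  d/dx(6x^2) = 12x
  d/dx(-7x) = -7
  d/dx(3) = 0
p'(x) = 18x^2 + 12x - 7


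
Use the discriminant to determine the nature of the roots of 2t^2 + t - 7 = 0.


D = b^2 - 4ac = (1)^2 - 4(2)(-7) = 1 + 56 = 57
Since D > 0: two distinct irrational roots


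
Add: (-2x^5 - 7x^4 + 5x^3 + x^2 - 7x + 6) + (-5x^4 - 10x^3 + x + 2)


Align terms by degree and add:
  -2x^5 - 7x^4 + 5x^3 + x^2 - 7x + 6
  -5x^4 - 10x^3 + x + 2
= -2x^5 - 12x^4 - 5x^3 + x^2 - 6x + 8


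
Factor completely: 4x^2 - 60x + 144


Roots satisfy r1 + r2 = -b/a = 15 and r1*r2 = c/a = 36.
So r1 = 3, r2 = 12.
4x^2 - 60x + 144 = 4(x - r1)(x - r2) = 4(x - 3)(x - 12)


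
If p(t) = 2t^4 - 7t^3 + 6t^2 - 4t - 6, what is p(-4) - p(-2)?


p(-4) = 1066
p(-2) = 114
p(-4) - p(-2) = 1066 - 114 = 952


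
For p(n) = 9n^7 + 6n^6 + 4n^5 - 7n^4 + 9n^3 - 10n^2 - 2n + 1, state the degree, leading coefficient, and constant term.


Highest power of n is 7, with coefficient 9. Constant term is 1.
Degree = 7, leading coefficient = 9, constant term = 1


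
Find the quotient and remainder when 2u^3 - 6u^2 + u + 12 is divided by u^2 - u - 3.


(2u^3 - 6u^2 + u + 12) / (u^2 - u - 3)
Step 1: 2u * (u^2 - u - 3) = 2u^3 - 2u^2 - 6u; subtract.
Step 2: -4 * (u^2 - u - 3) = -4u^2 + 4u + 12; subtract.
Quotient: 2u - 4, Remainder: 3u


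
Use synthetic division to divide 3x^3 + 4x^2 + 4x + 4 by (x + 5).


Synthetic division with c = -5. Coefficients: 3, 4, 4, 4
Bring down 3.
  3 * -5 = -15; -15 + 4 = -11
  -11 * -5 = 55; 55 + 4 = 59
  59 * -5 = -295; -295 + 4 = -291
Quotient: 3x^2 - 11x + 59, Remainder: -291


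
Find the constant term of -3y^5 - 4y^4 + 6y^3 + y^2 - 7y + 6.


Read off the constant term: 6


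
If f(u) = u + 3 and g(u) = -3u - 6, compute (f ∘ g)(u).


Substitute g(u) into f:
f(g(u)) = 1*(-3u - 6) + 3
Expand and combine: -3u - 3


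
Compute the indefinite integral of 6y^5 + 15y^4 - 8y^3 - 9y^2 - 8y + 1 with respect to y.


Reverse power rule on each term:
  ∫ 6y^5 dy = y^6
  ∫ 15y^4 dy = 3y^5
  ∫ -8y^3 dy = -2y^4
  ∫ -9y^2 dy = -3y^3
  ∫ -8y dy = -4y^2
  ∫ 1 dy = y
F(y) = y^6 + 3y^5 - 2y^4 - 3y^3 - 4y^2 + y + C


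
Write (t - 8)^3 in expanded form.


Expand (t - 8)^3 by repeated multiplication:
  (t - 8)^2 = t^2 - 16t + 64
= t^3 - 24t^2 + 192t - 512


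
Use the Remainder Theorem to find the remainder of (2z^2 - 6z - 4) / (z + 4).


By the Remainder Theorem, the remainder equals p(-4):
  2*(-4)^2 = 32
  -6*(-4)^1 = 24
  constant: -4
Sum: 32 + 24 - 4 = 52


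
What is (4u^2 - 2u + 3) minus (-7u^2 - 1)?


Distribute the minus sign:
  (4u^2 - 2u + 3)
- (-7u^2 - 1)
Negate second polynomial: 7u^2 + 1
Add: 11u^2 - 2u + 4


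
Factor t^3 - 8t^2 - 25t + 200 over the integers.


Try integer roots (divisors of 200). t=-5: p(-5)=0.
Divide out (t + 5): quotient is t^2 - 13t + 40.
Factor the quadratic: (t - 8)(t - 5)
Result: (t + 5)(t - 8)(t - 5)


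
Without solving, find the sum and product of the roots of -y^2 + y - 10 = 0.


For ay^2+by+c=0: sum = -b/a, product = c/a.
a=-1, b=1, c=-10
Sum = -(1)/-1 = 1
Product = (-10)/-1 = 10


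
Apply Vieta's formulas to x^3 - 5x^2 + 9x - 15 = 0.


Monic cubic x^3+bx^2+cx+d=0: sum=-b, pairwise sum=c, product=-d.
b=-5, c=9, d=-15
r1+r2+r3 = 5
r1r2+r1r3+r2r3 = 9
r1r2r3 = 15


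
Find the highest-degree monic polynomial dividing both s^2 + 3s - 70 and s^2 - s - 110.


Factor each:
  s^2 + 3s - 70 = (s + 10)(s - 7)
  s^2 - s - 110 = (s + 10)(s - 11)
Common monic factor: s + 10


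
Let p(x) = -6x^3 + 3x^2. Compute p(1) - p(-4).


p(1) = -3
p(-4) = 432
p(1) - p(-4) = -3 - 432 = -435


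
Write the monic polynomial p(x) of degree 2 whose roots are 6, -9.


p(x) = (x - 6)(x + 9)
Expand: x^2 + 3x - 54


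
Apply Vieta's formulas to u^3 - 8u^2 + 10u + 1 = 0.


Monic cubic u^3+bu^2+cu+d=0: sum=-b, pairwise sum=c, product=-d.
b=-8, c=10, d=1
r1+r2+r3 = 8
r1r2+r1r3+r2r3 = 10
r1r2r3 = -1


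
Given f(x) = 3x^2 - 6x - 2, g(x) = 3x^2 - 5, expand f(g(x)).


Substitute g(x) into f:
f(g(x)) = 3*(3x^2 - 5)^2 + (-6)*(3x^2 - 5) + (-2)
(3x^2 - 5)^2 = 9x^4 - 30x^2 + 25
Expand and combine: 27x^4 - 108x^2 + 103


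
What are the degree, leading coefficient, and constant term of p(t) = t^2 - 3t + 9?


Highest power of t is 2, with coefficient 1. Constant term is 9.
Degree = 2, leading coefficient = 1, constant term = 9


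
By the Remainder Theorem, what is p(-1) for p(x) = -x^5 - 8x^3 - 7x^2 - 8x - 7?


By the Remainder Theorem, the remainder equals p(-1):
  -1*(-1)^5 = 1
  0*(-1)^4 = 0
  -8*(-1)^3 = 8
  -7*(-1)^2 = -7
  -8*(-1)^1 = 8
  constant: -7
Sum: 1 + 0 + 8 - 7 + 8 - 7 = 3


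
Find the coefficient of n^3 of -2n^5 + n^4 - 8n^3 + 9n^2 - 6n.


Read off the coefficient of n^3: -8


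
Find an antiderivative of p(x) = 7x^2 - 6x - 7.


Reverse power rule on each term:
  ∫ 7x^2 dx = (7/3)x^3
  ∫ -6x dx = -3x^2
  ∫ -7 dx = -7x
F(x) = (7/3)x^3 - 3x^2 - 7x + C


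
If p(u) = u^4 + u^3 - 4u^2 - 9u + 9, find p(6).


Using direct substitution:
  1 * (6)^4 = 1296
  1 * (6)^3 = 216
  -4 * (6)^2 = -144
  -9 * (6)^1 = -54
  constant: 9
Sum = 1296 + 216 - 144 - 54 + 9 = 1323


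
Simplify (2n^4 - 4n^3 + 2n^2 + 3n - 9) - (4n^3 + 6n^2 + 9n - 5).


Distribute the minus sign:
  (2n^4 - 4n^3 + 2n^2 + 3n - 9)
- (4n^3 + 6n^2 + 9n - 5)
Negate second polynomial: -4n^3 - 6n^2 - 9n + 5
Add: 2n^4 - 8n^3 - 4n^2 - 6n - 4


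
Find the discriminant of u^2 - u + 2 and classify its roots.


D = b^2 - 4ac = (-1)^2 - 4(1)(2) = 1 - 8 = -7
Since D < 0: two complex conjugate roots (no real roots)


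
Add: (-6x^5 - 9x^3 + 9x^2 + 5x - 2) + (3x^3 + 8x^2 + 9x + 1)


Align terms by degree and add:
  -6x^5 - 9x^3 + 9x^2 + 5x - 2
+ 3x^3 + 8x^2 + 9x + 1
= -6x^5 - 6x^3 + 17x^2 + 14x - 1


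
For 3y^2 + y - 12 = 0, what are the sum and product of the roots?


For ay^2+by+c=0: sum = -b/a, product = c/a.
a=3, b=1, c=-12
Sum = -(1)/3 = -1/3
Product = (-12)/3 = -4


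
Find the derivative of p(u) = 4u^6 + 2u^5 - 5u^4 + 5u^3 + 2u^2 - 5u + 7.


Apply the power rule term by term:
  d/du(4u^6) = 24u^5
  d/du(2u^5) = 10u^4
  d/du(-5u^4) = -20u^3
  d/du(5u^3) = 15u^2
  d/du(2u^2) = 4u
  d/du(-5u) = -5
  d/du(7) = 0
p'(u) = 24u^5 + 10u^4 - 20u^3 + 15u^2 + 4u - 5


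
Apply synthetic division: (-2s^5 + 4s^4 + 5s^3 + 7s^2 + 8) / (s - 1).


Synthetic division with c = 1. Coefficients: -2, 4, 5, 7, 0, 8
Bring down -2.
  -2 * 1 = -2; -2 + 4 = 2
  2 * 1 = 2; 2 + 5 = 7
  7 * 1 = 7; 7 + 7 = 14
  14 * 1 = 14; 14 + 0 = 14
  14 * 1 = 14; 14 + 8 = 22
Quotient: -2s^4 + 2s^3 + 7s^2 + 14s + 14, Remainder: 22


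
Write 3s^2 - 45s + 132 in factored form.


Roots satisfy r1 + r2 = -b/a = 15 and r1*r2 = c/a = 44.
So r1 = 11, r2 = 4.
3s^2 - 45s + 132 = 3(s - r1)(s - r2) = 3(s - 11)(s - 4)


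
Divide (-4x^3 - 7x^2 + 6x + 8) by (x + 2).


(-4x^3 - 7x^2 + 6x + 8) / (x + 2)
Step 1: -4x^2 * (x + 2) = -4x^3 - 8x^2; subtract.
Step 2: x * (x + 2) = x^2 + 2x; subtract.
Step 3: 4 * (x + 2) = 4x + 8; subtract.
Quotient: -4x^2 + x + 4, Remainder: 0


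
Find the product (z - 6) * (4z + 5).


Distribute each term of the first polynomial:
  (z)(4z + 5) = 4z^2 + 5z
  (-6)(4z + 5) = -24z - 30
Sum: 4z^2 - 19z - 30


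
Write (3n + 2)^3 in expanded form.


Expand (3n + 2)^3 by repeated multiplication:
  (3n + 2)^2 = 9n^2 + 12n + 4
= 27n^3 + 54n^2 + 36n + 8


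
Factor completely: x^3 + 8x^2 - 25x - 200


Try integer roots (divisors of -200). x=-8: p(-8)=0.
Divide out (x + 8): quotient is x^2 - 25.
Factor the quadratic: (x + 5)(x - 5)
Result: (x + 8)(x + 5)(x - 5)


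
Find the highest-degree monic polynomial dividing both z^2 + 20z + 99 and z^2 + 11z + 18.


Factor each:
  z^2 + 20z + 99 = (z + 9)(z + 11)
  z^2 + 11z + 18 = (z + 9)(z + 2)
Common monic factor: z + 9


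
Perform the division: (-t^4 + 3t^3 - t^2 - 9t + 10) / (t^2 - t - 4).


(-t^4 + 3t^3 - t^2 - 9t + 10) / (t^2 - t - 4)
Step 1: -t^2 * (t^2 - t - 4) = -t^4 + t^3 + 4t^2; subtract.
Step 2: 2t * (t^2 - t - 4) = 2t^3 - 2t^2 - 8t; subtract.
Step 3: -3 * (t^2 - t - 4) = -3t^2 + 3t + 12; subtract.
Quotient: -t^2 + 2t - 3, Remainder: -4t - 2


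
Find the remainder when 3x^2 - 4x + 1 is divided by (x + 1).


By the Remainder Theorem, the remainder equals p(-1):
  3*(-1)^2 = 3
  -4*(-1)^1 = 4
  constant: 1
Sum: 3 + 4 + 1 = 8


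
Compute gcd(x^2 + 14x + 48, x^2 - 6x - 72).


Factor each:
  x^2 + 14x + 48 = (x + 6)(x + 8)
  x^2 - 6x - 72 = (x + 6)(x - 12)
Common monic factor: x + 6


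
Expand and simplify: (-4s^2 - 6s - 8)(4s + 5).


Distribute each term of the first polynomial:
  (-4s^2)(4s + 5) = -16s^3 - 20s^2
  (-6s)(4s + 5) = -24s^2 - 30s
  (-8)(4s + 5) = -32s - 40
Sum: -16s^3 - 44s^2 - 62s - 40


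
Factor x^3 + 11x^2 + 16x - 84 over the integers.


Try integer roots (divisors of -84). x=-7: p(-7)=0.
Divide out (x + 7): quotient is x^2 + 4x - 12.
Factor the quadratic: (x + 6)(x - 2)
Result: (x + 7)(x + 6)(x - 2)


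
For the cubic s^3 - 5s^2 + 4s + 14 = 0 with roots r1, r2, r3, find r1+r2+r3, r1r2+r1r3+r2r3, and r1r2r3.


Monic cubic s^3+bs^2+cs+d=0: sum=-b, pairwise sum=c, product=-d.
b=-5, c=4, d=14
r1+r2+r3 = 5
r1r2+r1r3+r2r3 = 4
r1r2r3 = -14


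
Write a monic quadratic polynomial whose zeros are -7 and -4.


p(x) = (x + 7)(x + 4)
Expand: x^2 + 11x + 28


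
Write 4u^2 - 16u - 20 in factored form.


Roots satisfy r1 + r2 = -b/a = 4 and r1*r2 = c/a = -5.
So r1 = -1, r2 = 5.
4u^2 - 16u - 20 = 4(u - r1)(u - r2) = 4(u + 1)(u - 5)


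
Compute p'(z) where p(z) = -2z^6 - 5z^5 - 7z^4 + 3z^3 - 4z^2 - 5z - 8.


Apply the power rule term by term:
  d/dz(-2z^6) = -12z^5
  d/dz(-5z^5) = -25z^4
  d/dz(-7z^4) = -28z^3
  d/dz(3z^3) = 9z^2
  d/dz(-4z^2) = -8z
  d/dz(-5z) = -5
  d/dz(-8) = 0
p'(z) = -12z^5 - 25z^4 - 28z^3 + 9z^2 - 8z - 5


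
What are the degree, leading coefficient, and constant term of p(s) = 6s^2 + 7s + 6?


Highest power of s is 2, with coefficient 6. Constant term is 6.
Degree = 2, leading coefficient = 6, constant term = 6


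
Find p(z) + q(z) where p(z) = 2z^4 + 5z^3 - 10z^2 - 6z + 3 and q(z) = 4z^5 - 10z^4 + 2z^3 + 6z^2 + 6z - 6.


Align terms by degree and add:
  2z^4 + 5z^3 - 10z^2 - 6z + 3
+ 4z^5 - 10z^4 + 2z^3 + 6z^2 + 6z - 6
= 4z^5 - 8z^4 + 7z^3 - 4z^2 - 3


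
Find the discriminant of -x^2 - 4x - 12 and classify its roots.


D = b^2 - 4ac = (-4)^2 - 4(-1)(-12) = 16 - 48 = -32
Since D < 0: two complex conjugate roots (no real roots)


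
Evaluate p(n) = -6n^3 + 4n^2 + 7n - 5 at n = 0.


Using direct substitution:
  -6 * (0)^3 = 0
  4 * (0)^2 = 0
  7 * (0)^1 = 0
  constant: -5
Sum = 0 + 0 + 0 - 5 = -5


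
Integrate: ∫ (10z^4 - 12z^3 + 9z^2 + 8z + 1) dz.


Reverse power rule on each term:
  ∫ 10z^4 dz = 2z^5
  ∫ -12z^3 dz = -3z^4
  ∫ 9z^2 dz = 3z^3
  ∫ 8z dz = 4z^2
  ∫ 1 dz = z
F(z) = 2z^5 - 3z^4 + 3z^3 + 4z^2 + z + C


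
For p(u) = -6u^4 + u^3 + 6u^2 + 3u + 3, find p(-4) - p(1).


p(-4) = -1513
p(1) = 7
p(-4) - p(1) = -1513 - 7 = -1520


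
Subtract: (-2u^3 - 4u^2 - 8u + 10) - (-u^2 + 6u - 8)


Distribute the minus sign:
  (-2u^3 - 4u^2 - 8u + 10)
- (-u^2 + 6u - 8)
Negate second polynomial: u^2 - 6u + 8
Add: -2u^3 - 3u^2 - 14u + 18


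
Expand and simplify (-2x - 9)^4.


Expand (-2x - 9)^4 by repeated multiplication:
  (-2x - 9)^2 = 4x^2 + 36x + 81
  (-2x - 9)^3 = -8x^3 - 108x^2 - 486x - 729
= 16x^4 + 288x^3 + 1944x^2 + 5832x + 6561


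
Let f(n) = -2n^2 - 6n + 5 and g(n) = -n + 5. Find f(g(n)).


Substitute g(n) into f:
f(g(n)) = -2*(-n + 5)^2 + (-6)*(-n + 5) + 5
(-n + 5)^2 = n^2 - 10n + 25
Expand and combine: -2n^2 + 26n - 75


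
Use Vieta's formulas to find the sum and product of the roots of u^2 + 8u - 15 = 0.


For au^2+bu+c=0: sum = -b/a, product = c/a.
a=1, b=8, c=-15
Sum = -(8)/1 = -8
Product = (-15)/1 = -15


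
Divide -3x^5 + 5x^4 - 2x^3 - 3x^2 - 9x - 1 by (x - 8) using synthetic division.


Synthetic division with c = 8. Coefficients: -3, 5, -2, -3, -9, -1
Bring down -3.
  -3 * 8 = -24; -24 + 5 = -19
  -19 * 8 = -152; -152 - 2 = -154
  -154 * 8 = -1232; -1232 - 3 = -1235
  -1235 * 8 = -9880; -9880 - 9 = -9889
  -9889 * 8 = -79112; -79112 - 1 = -79113
Quotient: -3x^4 - 19x^3 - 154x^2 - 1235x - 9889, Remainder: -79113


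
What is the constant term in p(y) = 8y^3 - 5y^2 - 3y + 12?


Read off the constant term: 12


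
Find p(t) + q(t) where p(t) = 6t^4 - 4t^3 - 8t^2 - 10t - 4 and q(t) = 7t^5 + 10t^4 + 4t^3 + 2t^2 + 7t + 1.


Align terms by degree and add:
  6t^4 - 4t^3 - 8t^2 - 10t - 4
+ 7t^5 + 10t^4 + 4t^3 + 2t^2 + 7t + 1
= 7t^5 + 16t^4 - 6t^2 - 3t - 3


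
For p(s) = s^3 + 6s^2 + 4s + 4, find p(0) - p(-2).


p(0) = 4
p(-2) = 12
p(0) - p(-2) = 4 - 12 = -8


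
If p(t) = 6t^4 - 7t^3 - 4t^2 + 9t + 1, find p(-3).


Using direct substitution:
  6 * (-3)^4 = 486
  -7 * (-3)^3 = 189
  -4 * (-3)^2 = -36
  9 * (-3)^1 = -27
  constant: 1
Sum = 486 + 189 - 36 - 27 + 1 = 613


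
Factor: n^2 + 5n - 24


Roots satisfy r1 + r2 = -b/a = -5 and r1*r2 = c/a = -24.
So r1 = 3, r2 = -8.
n^2 + 5n - 24 = (n - r1)(n - r2) = (n - 3)(n + 8)


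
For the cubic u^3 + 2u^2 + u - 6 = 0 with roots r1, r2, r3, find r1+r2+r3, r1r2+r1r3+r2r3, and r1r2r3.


Monic cubic u^3+bu^2+cu+d=0: sum=-b, pairwise sum=c, product=-d.
b=2, c=1, d=-6
r1+r2+r3 = -2
r1r2+r1r3+r2r3 = 1
r1r2r3 = 6


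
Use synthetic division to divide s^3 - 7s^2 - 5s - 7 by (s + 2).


Synthetic division with c = -2. Coefficients: 1, -7, -5, -7
Bring down 1.
  1 * -2 = -2; -2 - 7 = -9
  -9 * -2 = 18; 18 - 5 = 13
  13 * -2 = -26; -26 - 7 = -33
Quotient: s^2 - 9s + 13, Remainder: -33


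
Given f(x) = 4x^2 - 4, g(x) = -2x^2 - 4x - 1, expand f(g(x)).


Substitute g(x) into f:
f(g(x)) = 4*(-2x^2 - 4x - 1)^2 + (-4)
(-2x^2 - 4x - 1)^2 = 4x^4 + 16x^3 + 20x^2 + 8x + 1
Expand and combine: 16x^4 + 64x^3 + 80x^2 + 32x


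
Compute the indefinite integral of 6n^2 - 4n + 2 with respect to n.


Reverse power rule on each term:
  ∫ 6n^2 dn = 2n^3
  ∫ -4n dn = -2n^2
  ∫ 2 dn = 2n
F(n) = 2n^3 - 2n^2 + 2n + C


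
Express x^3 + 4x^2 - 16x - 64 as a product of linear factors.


Try integer roots (divisors of -64). x=-4: p(-4)=0.
Divide out (x + 4): quotient is x^2 - 16.
Factor the quadratic: (x + 4)(x - 4)
Result: (x + 4)(x + 4)(x - 4)


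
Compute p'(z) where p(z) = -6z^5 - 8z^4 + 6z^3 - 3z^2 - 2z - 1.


Apply the power rule term by term:
  d/dz(-6z^5) = -30z^4
  d/dz(-8z^4) = -32z^3
  d/dz(6z^3) = 18z^2
  d/dz(-3z^2) = -6z
  d/dz(-2z) = -2
  d/dz(-1) = 0
p'(z) = -30z^4 - 32z^3 + 18z^2 - 6z - 2


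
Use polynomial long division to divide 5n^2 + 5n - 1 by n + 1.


(5n^2 + 5n - 1) / (n + 1)
Step 1: 5n * (n + 1) = 5n^2 + 5n; subtract.
Step 2: 0 * (n + 1) = 0; subtract.
Quotient: 5n, Remainder: -1


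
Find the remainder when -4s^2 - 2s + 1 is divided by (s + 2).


By the Remainder Theorem, the remainder equals p(-2):
  -4*(-2)^2 = -16
  -2*(-2)^1 = 4
  constant: 1
Sum: -16 + 4 + 1 = -11


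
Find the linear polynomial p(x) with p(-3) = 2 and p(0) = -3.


p(x) = mx + b. Using p(-3)=2, p(0)=-3:
m = (2 + 3)/(-3) = 5/-3 = -5/3
b = 2 - m*(-3) = 2 - 5 = -3
p(x) = -(5/3)x - 3


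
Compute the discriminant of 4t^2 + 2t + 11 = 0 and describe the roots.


D = b^2 - 4ac = (2)^2 - 4(4)(11) = 4 - 176 = -172
Since D < 0: two complex conjugate roots (no real roots)


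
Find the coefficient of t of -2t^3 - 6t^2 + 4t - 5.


Read off the coefficient of t: 4


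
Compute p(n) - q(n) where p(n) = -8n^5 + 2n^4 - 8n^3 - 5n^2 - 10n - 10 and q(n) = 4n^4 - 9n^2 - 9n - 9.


Distribute the minus sign:
  (-8n^5 + 2n^4 - 8n^3 - 5n^2 - 10n - 10)
- (4n^4 - 9n^2 - 9n - 9)
Negate second polynomial: -4n^4 + 9n^2 + 9n + 9
Add: -8n^5 - 2n^4 - 8n^3 + 4n^2 - n - 1


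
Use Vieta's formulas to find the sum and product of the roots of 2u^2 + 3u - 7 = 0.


For au^2+bu+c=0: sum = -b/a, product = c/a.
a=2, b=3, c=-7
Sum = -(3)/2 = -3/2
Product = (-7)/2 = -7/2


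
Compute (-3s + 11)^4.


Expand (-3s + 11)^4 by repeated multiplication:
  (-3s + 11)^2 = 9s^2 - 66s + 121
  (-3s + 11)^3 = -27s^3 + 297s^2 - 1089s + 1331
= 81s^4 - 1188s^3 + 6534s^2 - 15972s + 14641


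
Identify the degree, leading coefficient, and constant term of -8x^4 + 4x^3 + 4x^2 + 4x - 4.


Highest power of x is 4, with coefficient -8. Constant term is -4.
Degree = 4, leading coefficient = -8, constant term = -4


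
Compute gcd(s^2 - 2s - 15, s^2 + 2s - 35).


Factor each:
  s^2 - 2s - 15 = (s - 5)(s + 3)
  s^2 + 2s - 35 = (s - 5)(s + 7)
Common monic factor: s - 5


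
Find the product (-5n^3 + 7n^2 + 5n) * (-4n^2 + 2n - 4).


Distribute each term of the first polynomial:
  (-5n^3)(-4n^2 + 2n - 4) = 20n^5 - 10n^4 + 20n^3
  (7n^2)(-4n^2 + 2n - 4) = -28n^4 + 14n^3 - 28n^2
  (5n)(-4n^2 + 2n - 4) = -20n^3 + 10n^2 - 20n
Sum: 20n^5 - 38n^4 + 14n^3 - 18n^2 - 20n


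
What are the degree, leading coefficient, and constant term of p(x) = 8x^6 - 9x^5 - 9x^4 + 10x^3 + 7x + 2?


Highest power of x is 6, with coefficient 8. Constant term is 2.
Degree = 6, leading coefficient = 8, constant term = 2


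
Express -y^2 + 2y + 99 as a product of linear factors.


Roots satisfy r1 + r2 = -b/a = 2 and r1*r2 = c/a = -99.
So r1 = 11, r2 = -9.
-y^2 + 2y + 99 = -(y - r1)(y - r2) = -(y - 11)(y + 9)


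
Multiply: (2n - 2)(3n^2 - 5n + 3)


Distribute each term of the first polynomial:
  (2n)(3n^2 - 5n + 3) = 6n^3 - 10n^2 + 6n
  (-2)(3n^2 - 5n + 3) = -6n^2 + 10n - 6
Sum: 6n^3 - 16n^2 + 16n - 6


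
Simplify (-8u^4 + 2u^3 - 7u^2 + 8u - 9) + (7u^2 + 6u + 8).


Align terms by degree and add:
  -8u^4 + 2u^3 - 7u^2 + 8u - 9
+ 7u^2 + 6u + 8
= -8u^4 + 2u^3 + 14u - 1


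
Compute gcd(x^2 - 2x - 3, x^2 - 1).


Factor each:
  x^2 - 2x - 3 = (x + 1)(x - 3)
  x^2 - 1 = (x + 1)(x - 1)
Common monic factor: x + 1


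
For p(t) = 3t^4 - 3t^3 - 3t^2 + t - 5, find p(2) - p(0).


p(2) = 9
p(0) = -5
p(2) - p(0) = 9 + 5 = 14


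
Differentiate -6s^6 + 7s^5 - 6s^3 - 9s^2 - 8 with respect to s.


Apply the power rule term by term:
  d/ds(-6s^6) = -36s^5
  d/ds(7s^5) = 35s^4
  d/ds(-6s^3) = -18s^2
  d/ds(-9s^2) = -18s
  d/ds(-8) = 0
p'(s) = -36s^5 + 35s^4 - 18s^2 - 18s


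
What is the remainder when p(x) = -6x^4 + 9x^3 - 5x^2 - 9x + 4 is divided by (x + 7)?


By the Remainder Theorem, the remainder equals p(-7):
  -6*(-7)^4 = -14406
  9*(-7)^3 = -3087
  -5*(-7)^2 = -245
  -9*(-7)^1 = 63
  constant: 4
Sum: -14406 - 3087 - 245 + 63 + 4 = -17671


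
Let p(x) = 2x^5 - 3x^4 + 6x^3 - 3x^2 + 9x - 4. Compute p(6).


Using direct substitution:
  2 * (6)^5 = 15552
  -3 * (6)^4 = -3888
  6 * (6)^3 = 1296
  -3 * (6)^2 = -108
  9 * (6)^1 = 54
  constant: -4
Sum = 15552 - 3888 + 1296 - 108 + 54 - 4 = 12902


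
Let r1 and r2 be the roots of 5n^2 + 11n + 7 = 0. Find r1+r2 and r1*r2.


For an^2+bn+c=0: sum = -b/a, product = c/a.
a=5, b=11, c=7
Sum = -(11)/5 = -11/5
Product = (7)/5 = 7/5


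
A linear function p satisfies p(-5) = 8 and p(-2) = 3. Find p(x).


p(x) = mx + b. Using p(-5)=8, p(-2)=3:
m = (8 - 3)/(-5 + 2) = 5/-3 = -5/3
b = 8 - m*(-5) = 8 - 25/3 = -1/3
p(x) = -(5/3)x - (1/3)


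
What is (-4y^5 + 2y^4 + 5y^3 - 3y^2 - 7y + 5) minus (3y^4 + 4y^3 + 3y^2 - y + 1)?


Distribute the minus sign:
  (-4y^5 + 2y^4 + 5y^3 - 3y^2 - 7y + 5)
- (3y^4 + 4y^3 + 3y^2 - y + 1)
Negate second polynomial: -3y^4 - 4y^3 - 3y^2 + y - 1
Add: -4y^5 - y^4 + y^3 - 6y^2 - 6y + 4


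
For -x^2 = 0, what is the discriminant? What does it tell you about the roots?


D = b^2 - 4ac = (0)^2 - 4(-1)(0) = 0 = 0
Since D = 0: one repeated real root


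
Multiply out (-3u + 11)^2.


Expand (-3u + 11)^2 by repeated multiplication:
= 9u^2 - 66u + 121


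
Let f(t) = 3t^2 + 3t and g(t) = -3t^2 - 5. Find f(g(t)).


Substitute g(t) into f:
f(g(t)) = 3*(-3t^2 - 5)^2 + 3*(-3t^2 - 5)
(-3t^2 - 5)^2 = 9t^4 + 30t^2 + 25
Expand and combine: 27t^4 + 81t^2 + 60


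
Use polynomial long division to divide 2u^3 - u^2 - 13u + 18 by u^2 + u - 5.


(2u^3 - u^2 - 13u + 18) / (u^2 + u - 5)
Step 1: 2u * (u^2 + u - 5) = 2u^3 + 2u^2 - 10u; subtract.
Step 2: -3 * (u^2 + u - 5) = -3u^2 - 3u + 15; subtract.
Quotient: 2u - 3, Remainder: 3


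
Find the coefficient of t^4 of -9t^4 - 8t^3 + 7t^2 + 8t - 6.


Read off the coefficient of t^4: -9


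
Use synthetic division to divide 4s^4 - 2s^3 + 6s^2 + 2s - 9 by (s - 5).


Synthetic division with c = 5. Coefficients: 4, -2, 6, 2, -9
Bring down 4.
  4 * 5 = 20; 20 - 2 = 18
  18 * 5 = 90; 90 + 6 = 96
  96 * 5 = 480; 480 + 2 = 482
  482 * 5 = 2410; 2410 - 9 = 2401
Quotient: 4s^3 + 18s^2 + 96s + 482, Remainder: 2401


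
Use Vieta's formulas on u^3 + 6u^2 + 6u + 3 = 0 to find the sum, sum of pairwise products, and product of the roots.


Monic cubic u^3+bu^2+cu+d=0: sum=-b, pairwise sum=c, product=-d.
b=6, c=6, d=3
r1+r2+r3 = -6
r1r2+r1r3+r2r3 = 6
r1r2r3 = -3


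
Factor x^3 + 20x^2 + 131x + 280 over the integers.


Try integer roots (divisors of 280). x=-8: p(-8)=0.
Divide out (x + 8): quotient is x^2 + 12x + 35.
Factor the quadratic: (x + 7)(x + 5)
Result: (x + 8)(x + 7)(x + 5)


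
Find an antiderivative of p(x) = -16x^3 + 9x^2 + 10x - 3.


Reverse power rule on each term:
  ∫ -16x^3 dx = -4x^4
  ∫ 9x^2 dx = 3x^3
  ∫ 10x dx = 5x^2
  ∫ -3 dx = -3x
F(x) = -4x^4 + 3x^3 + 5x^2 - 3x + C


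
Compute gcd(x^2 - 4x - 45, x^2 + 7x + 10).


Factor each:
  x^2 - 4x - 45 = (x + 5)(x - 9)
  x^2 + 7x + 10 = (x + 5)(x + 2)
Common monic factor: x + 5


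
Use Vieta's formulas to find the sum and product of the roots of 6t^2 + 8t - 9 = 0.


For at^2+bt+c=0: sum = -b/a, product = c/a.
a=6, b=8, c=-9
Sum = -(8)/6 = -4/3
Product = (-9)/6 = -3/2


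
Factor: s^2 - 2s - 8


Roots satisfy r1 + r2 = -b/a = 2 and r1*r2 = c/a = -8.
So r1 = -2, r2 = 4.
s^2 - 2s - 8 = (s - r1)(s - r2) = (s + 2)(s - 4)


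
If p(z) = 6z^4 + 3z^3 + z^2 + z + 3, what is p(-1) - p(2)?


p(-1) = 6
p(2) = 129
p(-1) - p(2) = 6 - 129 = -123


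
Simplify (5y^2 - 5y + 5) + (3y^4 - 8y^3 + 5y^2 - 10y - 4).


Align terms by degree and add:
  5y^2 - 5y + 5
+ 3y^4 - 8y^3 + 5y^2 - 10y - 4
= 3y^4 - 8y^3 + 10y^2 - 15y + 1


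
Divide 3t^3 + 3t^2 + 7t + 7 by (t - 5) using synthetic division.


Synthetic division with c = 5. Coefficients: 3, 3, 7, 7
Bring down 3.
  3 * 5 = 15; 15 + 3 = 18
  18 * 5 = 90; 90 + 7 = 97
  97 * 5 = 485; 485 + 7 = 492
Quotient: 3t^2 + 18t + 97, Remainder: 492


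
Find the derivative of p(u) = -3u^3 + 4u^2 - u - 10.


Apply the power rule term by term:
  d/du(-3u^3) = -9u^2
  d/du(4u^2) = 8u
  d/du(-u) = -1
  d/du(-10) = 0
p'(u) = -9u^2 + 8u - 1


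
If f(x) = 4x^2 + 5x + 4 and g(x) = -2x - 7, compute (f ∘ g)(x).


Substitute g(x) into f:
f(g(x)) = 4*(-2x - 7)^2 + 5*(-2x - 7) + 4
(-2x - 7)^2 = 4x^2 + 28x + 49
Expand and combine: 16x^2 + 102x + 165


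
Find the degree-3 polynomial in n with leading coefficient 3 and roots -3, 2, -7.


p(n) = 3(n + 3)(n - 2)(n + 7)
Expand: 3n^3 + 24n^2 + 3n - 126


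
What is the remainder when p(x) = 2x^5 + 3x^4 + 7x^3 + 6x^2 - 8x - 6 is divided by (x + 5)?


By the Remainder Theorem, the remainder equals p(-5):
  2*(-5)^5 = -6250
  3*(-5)^4 = 1875
  7*(-5)^3 = -875
  6*(-5)^2 = 150
  -8*(-5)^1 = 40
  constant: -6
Sum: -6250 + 1875 - 875 + 150 + 40 - 6 = -5066


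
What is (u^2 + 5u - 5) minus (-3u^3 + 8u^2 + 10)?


Distribute the minus sign:
  (u^2 + 5u - 5)
- (-3u^3 + 8u^2 + 10)
Negate second polynomial: 3u^3 - 8u^2 - 10
Add: 3u^3 - 7u^2 + 5u - 15


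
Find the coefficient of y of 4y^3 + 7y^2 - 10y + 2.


Read off the coefficient of y: -10


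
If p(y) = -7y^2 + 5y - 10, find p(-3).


Using direct substitution:
  -7 * (-3)^2 = -63
  5 * (-3)^1 = -15
  constant: -10
Sum = -63 - 15 - 10 = -88


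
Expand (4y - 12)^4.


Expand (4y - 12)^4 by repeated multiplication:
  (4y - 12)^2 = 16y^2 - 96y + 144
  (4y - 12)^3 = 64y^3 - 576y^2 + 1728y - 1728
= 256y^4 - 3072y^3 + 13824y^2 - 27648y + 20736


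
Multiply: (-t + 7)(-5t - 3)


Distribute each term of the first polynomial:
  (-t)(-5t - 3) = 5t^2 + 3t
  (7)(-5t - 3) = -35t - 21
Sum: 5t^2 - 32t - 21


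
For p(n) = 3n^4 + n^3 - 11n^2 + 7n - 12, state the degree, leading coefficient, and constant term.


Highest power of n is 4, with coefficient 3. Constant term is -12.
Degree = 4, leading coefficient = 3, constant term = -12


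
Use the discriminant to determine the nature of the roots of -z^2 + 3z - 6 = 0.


D = b^2 - 4ac = (3)^2 - 4(-1)(-6) = 9 - 24 = -15
Since D < 0: two complex conjugate roots (no real roots)


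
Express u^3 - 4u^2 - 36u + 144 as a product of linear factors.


Try integer roots (divisors of 144). u=6: p(6)=0.
Divide out (u - 6): quotient is u^2 + 2u - 24.
Factor the quadratic: (u - 4)(u + 6)
Result: (u - 6)(u - 4)(u + 6)


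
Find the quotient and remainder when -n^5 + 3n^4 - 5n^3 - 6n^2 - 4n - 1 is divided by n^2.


(-n^5 + 3n^4 - 5n^3 - 6n^2 - 4n - 1) / (n^2)
Step 1: -n^3 * (n^2) = -n^5; subtract.
Step 2: 3n^2 * (n^2) = 3n^4; subtract.
Step 3: -5n * (n^2) = -5n^3; subtract.
Step 4: -6 * (n^2) = -6n^2; subtract.
Quotient: -n^3 + 3n^2 - 5n - 6, Remainder: -4n - 1


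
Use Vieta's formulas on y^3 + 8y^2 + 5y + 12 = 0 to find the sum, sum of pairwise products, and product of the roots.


Monic cubic y^3+by^2+cy+d=0: sum=-b, pairwise sum=c, product=-d.
b=8, c=5, d=12
r1+r2+r3 = -8
r1r2+r1r3+r2r3 = 5
r1r2r3 = -12


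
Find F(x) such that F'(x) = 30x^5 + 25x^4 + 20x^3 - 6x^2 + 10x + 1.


Reverse power rule on each term:
  ∫ 30x^5 dx = 5x^6
  ∫ 25x^4 dx = 5x^5
  ∫ 20x^3 dx = 5x^4
  ∫ -6x^2 dx = -2x^3
  ∫ 10x dx = 5x^2
  ∫ 1 dx = x
F(x) = 5x^6 + 5x^5 + 5x^4 - 2x^3 + 5x^2 + x + C


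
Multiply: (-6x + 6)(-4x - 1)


Distribute each term of the first polynomial:
  (-6x)(-4x - 1) = 24x^2 + 6x
  (6)(-4x - 1) = -24x - 6
Sum: 24x^2 - 18x - 6


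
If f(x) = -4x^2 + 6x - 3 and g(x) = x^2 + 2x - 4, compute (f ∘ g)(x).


Substitute g(x) into f:
f(g(x)) = -4*(x^2 + 2x - 4)^2 + 6*(x^2 + 2x - 4) + (-3)
(x^2 + 2x - 4)^2 = x^4 + 4x^3 - 4x^2 - 16x + 16
Expand and combine: -4x^4 - 16x^3 + 22x^2 + 76x - 91


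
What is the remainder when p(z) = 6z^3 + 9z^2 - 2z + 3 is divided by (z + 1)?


By the Remainder Theorem, the remainder equals p(-1):
  6*(-1)^3 = -6
  9*(-1)^2 = 9
  -2*(-1)^1 = 2
  constant: 3
Sum: -6 + 9 + 2 + 3 = 8


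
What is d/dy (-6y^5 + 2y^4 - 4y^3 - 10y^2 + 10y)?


Apply the power rule term by term:
  d/dy(-6y^5) = -30y^4
  d/dy(2y^4) = 8y^3
  d/dy(-4y^3) = -12y^2
  d/dy(-10y^2) = -20y
  d/dy(10y) = 10
p'(y) = -30y^4 + 8y^3 - 12y^2 - 20y + 10


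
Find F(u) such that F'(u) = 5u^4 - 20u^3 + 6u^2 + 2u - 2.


Reverse power rule on each term:
  ∫ 5u^4 du = u^5
  ∫ -20u^3 du = -5u^4
  ∫ 6u^2 du = 2u^3
  ∫ 2u du = u^2
  ∫ -2 du = -2u
F(u) = u^5 - 5u^4 + 2u^3 + u^2 - 2u + C


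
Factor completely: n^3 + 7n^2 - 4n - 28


Try integer roots (divisors of -28). n=-2: p(-2)=0.
Divide out (n + 2): quotient is n^2 + 5n - 14.
Factor the quadratic: (n - 2)(n + 7)
Result: (n + 2)(n - 2)(n + 7)


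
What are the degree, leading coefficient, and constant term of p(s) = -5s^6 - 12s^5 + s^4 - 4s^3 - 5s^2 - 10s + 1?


Highest power of s is 6, with coefficient -5. Constant term is 1.
Degree = 6, leading coefficient = -5, constant term = 1


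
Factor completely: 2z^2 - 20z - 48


Roots satisfy r1 + r2 = -b/a = 10 and r1*r2 = c/a = -24.
So r1 = -2, r2 = 12.
2z^2 - 20z - 48 = 2(z - r1)(z - r2) = 2(z + 2)(z - 12)


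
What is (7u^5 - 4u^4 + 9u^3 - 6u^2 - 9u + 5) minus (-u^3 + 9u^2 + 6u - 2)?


Distribute the minus sign:
  (7u^5 - 4u^4 + 9u^3 - 6u^2 - 9u + 5)
- (-u^3 + 9u^2 + 6u - 2)
Negate second polynomial: u^3 - 9u^2 - 6u + 2
Add: 7u^5 - 4u^4 + 10u^3 - 15u^2 - 15u + 7


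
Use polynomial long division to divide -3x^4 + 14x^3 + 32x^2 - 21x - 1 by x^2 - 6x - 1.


(-3x^4 + 14x^3 + 32x^2 - 21x - 1) / (x^2 - 6x - 1)
Step 1: -3x^2 * (x^2 - 6x - 1) = -3x^4 + 18x^3 + 3x^2; subtract.
Step 2: -4x * (x^2 - 6x - 1) = -4x^3 + 24x^2 + 4x; subtract.
Step 3: 5 * (x^2 - 6x - 1) = 5x^2 - 30x - 5; subtract.
Quotient: -3x^2 - 4x + 5, Remainder: 5x + 4


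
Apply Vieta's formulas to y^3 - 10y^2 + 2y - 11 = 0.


Monic cubic y^3+by^2+cy+d=0: sum=-b, pairwise sum=c, product=-d.
b=-10, c=2, d=-11
r1+r2+r3 = 10
r1r2+r1r3+r2r3 = 2
r1r2r3 = 11


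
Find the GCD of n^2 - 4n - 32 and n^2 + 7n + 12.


Factor each:
  n^2 - 4n - 32 = (n + 4)(n - 8)
  n^2 + 7n + 12 = (n + 4)(n + 3)
Common monic factor: n + 4


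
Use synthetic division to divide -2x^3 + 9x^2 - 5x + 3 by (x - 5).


Synthetic division with c = 5. Coefficients: -2, 9, -5, 3
Bring down -2.
  -2 * 5 = -10; -10 + 9 = -1
  -1 * 5 = -5; -5 - 5 = -10
  -10 * 5 = -50; -50 + 3 = -47
Quotient: -2x^2 - x - 10, Remainder: -47


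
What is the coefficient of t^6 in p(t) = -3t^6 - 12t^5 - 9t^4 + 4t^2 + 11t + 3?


Read off the coefficient of t^6: -3


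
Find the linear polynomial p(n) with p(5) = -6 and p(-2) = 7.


p(n) = mn + b. Using p(5)=-6, p(-2)=7:
m = (-6 - 7)/(5 + 2) = -13/7 = -13/7
b = -6 - m*(5) = -6 + 65/7 = 23/7
p(n) = -(13/7)n + (23/7)


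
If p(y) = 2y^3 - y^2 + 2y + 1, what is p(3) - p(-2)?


p(3) = 52
p(-2) = -23
p(3) - p(-2) = 52 + 23 = 75


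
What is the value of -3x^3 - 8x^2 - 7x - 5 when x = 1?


Using direct substitution:
  -3 * (1)^3 = -3
  -8 * (1)^2 = -8
  -7 * (1)^1 = -7
  constant: -5
Sum = -3 - 8 - 7 - 5 = -23


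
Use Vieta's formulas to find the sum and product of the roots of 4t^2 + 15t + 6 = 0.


For at^2+bt+c=0: sum = -b/a, product = c/a.
a=4, b=15, c=6
Sum = -(15)/4 = -15/4
Product = (6)/4 = 3/2


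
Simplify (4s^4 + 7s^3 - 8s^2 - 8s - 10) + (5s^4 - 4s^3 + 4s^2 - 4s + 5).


Align terms by degree and add:
  4s^4 + 7s^3 - 8s^2 - 8s - 10
+ 5s^4 - 4s^3 + 4s^2 - 4s + 5
= 9s^4 + 3s^3 - 4s^2 - 12s - 5


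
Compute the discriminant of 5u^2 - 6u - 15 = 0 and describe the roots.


D = b^2 - 4ac = (-6)^2 - 4(5)(-15) = 36 + 300 = 336
Since D > 0: two distinct irrational roots


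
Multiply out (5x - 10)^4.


Expand (5x - 10)^4 by repeated multiplication:
  (5x - 10)^2 = 25x^2 - 100x + 100
  (5x - 10)^3 = 125x^3 - 750x^2 + 1500x - 1000
= 625x^4 - 5000x^3 + 15000x^2 - 20000x + 10000


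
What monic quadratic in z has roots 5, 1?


p(z) = (z - 5)(z - 1)
Expand: z^2 - 6z + 5


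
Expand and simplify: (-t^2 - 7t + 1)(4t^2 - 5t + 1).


Distribute each term of the first polynomial:
  (-t^2)(4t^2 - 5t + 1) = -4t^4 + 5t^3 - t^2
  (-7t)(4t^2 - 5t + 1) = -28t^3 + 35t^2 - 7t
  (1)(4t^2 - 5t + 1) = 4t^2 - 5t + 1
Sum: -4t^4 - 23t^3 + 38t^2 - 12t + 1


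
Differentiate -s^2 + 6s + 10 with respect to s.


Apply the power rule term by term:
  d/ds(-s^2) = -2s
  d/ds(6s) = 6
  d/ds(10) = 0
p'(s) = -2s + 6


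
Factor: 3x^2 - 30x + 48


Roots satisfy r1 + r2 = -b/a = 10 and r1*r2 = c/a = 16.
So r1 = 2, r2 = 8.
3x^2 - 30x + 48 = 3(x - r1)(x - r2) = 3(x - 2)(x - 8)


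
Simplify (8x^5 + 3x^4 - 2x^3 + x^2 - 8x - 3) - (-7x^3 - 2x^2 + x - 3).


Distribute the minus sign:
  (8x^5 + 3x^4 - 2x^3 + x^2 - 8x - 3)
- (-7x^3 - 2x^2 + x - 3)
Negate second polynomial: 7x^3 + 2x^2 - x + 3
Add: 8x^5 + 3x^4 + 5x^3 + 3x^2 - 9x


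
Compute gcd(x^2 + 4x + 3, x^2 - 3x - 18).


Factor each:
  x^2 + 4x + 3 = (x + 3)(x + 1)
  x^2 - 3x - 18 = (x + 3)(x - 6)
Common monic factor: x + 3


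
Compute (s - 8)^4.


Expand (s - 8)^4 by repeated multiplication:
  (s - 8)^2 = s^2 - 16s + 64
  (s - 8)^3 = s^3 - 24s^2 + 192s - 512
= s^4 - 32s^3 + 384s^2 - 2048s + 4096


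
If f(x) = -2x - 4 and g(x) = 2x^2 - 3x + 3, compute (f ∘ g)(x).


Substitute g(x) into f:
f(g(x)) = -2*(2x^2 - 3x + 3) + (-4)
Expand and combine: -4x^2 + 6x - 10


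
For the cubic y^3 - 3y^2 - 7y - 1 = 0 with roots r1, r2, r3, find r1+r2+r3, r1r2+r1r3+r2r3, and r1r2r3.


Monic cubic y^3+by^2+cy+d=0: sum=-b, pairwise sum=c, product=-d.
b=-3, c=-7, d=-1
r1+r2+r3 = 3
r1r2+r1r3+r2r3 = -7
r1r2r3 = 1


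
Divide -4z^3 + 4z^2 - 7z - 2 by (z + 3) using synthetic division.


Synthetic division with c = -3. Coefficients: -4, 4, -7, -2
Bring down -4.
  -4 * -3 = 12; 12 + 4 = 16
  16 * -3 = -48; -48 - 7 = -55
  -55 * -3 = 165; 165 - 2 = 163
Quotient: -4z^2 + 16z - 55, Remainder: 163


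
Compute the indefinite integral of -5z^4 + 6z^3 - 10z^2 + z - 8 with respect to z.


Reverse power rule on each term:
  ∫ -5z^4 dz = -z^5
  ∫ 6z^3 dz = (3/2)z^4
  ∫ -10z^2 dz = -(10/3)z^3
  ∫ z dz = (1/2)z^2
  ∫ -8 dz = -8z
F(z) = -z^5 + (3/2)z^4 - (10/3)z^3 + (1/2)z^2 - 8z + C


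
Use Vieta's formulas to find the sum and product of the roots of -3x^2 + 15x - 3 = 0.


For ax^2+bx+c=0: sum = -b/a, product = c/a.
a=-3, b=15, c=-3
Sum = -(15)/-3 = 5
Product = (-3)/-3 = 1


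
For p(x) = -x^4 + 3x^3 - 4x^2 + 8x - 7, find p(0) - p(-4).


p(0) = -7
p(-4) = -551
p(0) - p(-4) = -7 + 551 = 544


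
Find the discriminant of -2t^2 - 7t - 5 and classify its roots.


D = b^2 - 4ac = (-7)^2 - 4(-2)(-5) = 49 - 40 = 9
Since D > 0: two distinct rational roots


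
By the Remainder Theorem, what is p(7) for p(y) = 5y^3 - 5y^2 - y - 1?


By the Remainder Theorem, the remainder equals p(7):
  5*(7)^3 = 1715
  -5*(7)^2 = -245
  -1*(7)^1 = -7
  constant: -1
Sum: 1715 - 245 - 7 - 1 = 1462


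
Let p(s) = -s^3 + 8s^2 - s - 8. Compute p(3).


Using direct substitution:
  -1 * (3)^3 = -27
  8 * (3)^2 = 72
  -1 * (3)^1 = -3
  constant: -8
Sum = -27 + 72 - 3 - 8 = 34


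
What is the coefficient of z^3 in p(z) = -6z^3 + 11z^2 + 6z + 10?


Read off the coefficient of z^3: -6


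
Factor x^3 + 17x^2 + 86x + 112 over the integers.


Try integer roots (divisors of 112). x=-8: p(-8)=0.
Divide out (x + 8): quotient is x^2 + 9x + 14.
Factor the quadratic: (x + 2)(x + 7)
Result: (x + 8)(x + 2)(x + 7)


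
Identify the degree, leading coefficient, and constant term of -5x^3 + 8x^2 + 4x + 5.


Highest power of x is 3, with coefficient -5. Constant term is 5.
Degree = 3, leading coefficient = -5, constant term = 5


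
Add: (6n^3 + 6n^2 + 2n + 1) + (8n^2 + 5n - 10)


Align terms by degree and add:
  6n^3 + 6n^2 + 2n + 1
+ 8n^2 + 5n - 10
= 6n^3 + 14n^2 + 7n - 9


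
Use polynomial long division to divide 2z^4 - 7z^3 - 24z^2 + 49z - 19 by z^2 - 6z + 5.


(2z^4 - 7z^3 - 24z^2 + 49z - 19) / (z^2 - 6z + 5)
Step 1: 2z^2 * (z^2 - 6z + 5) = 2z^4 - 12z^3 + 10z^2; subtract.
Step 2: 5z * (z^2 - 6z + 5) = 5z^3 - 30z^2 + 25z; subtract.
Step 3: -4 * (z^2 - 6z + 5) = -4z^2 + 24z - 20; subtract.
Quotient: 2z^2 + 5z - 4, Remainder: 1


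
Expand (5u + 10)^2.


Expand (5u + 10)^2 by repeated multiplication:
= 25u^2 + 100u + 100


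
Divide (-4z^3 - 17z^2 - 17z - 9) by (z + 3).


(-4z^3 - 17z^2 - 17z - 9) / (z + 3)
Step 1: -4z^2 * (z + 3) = -4z^3 - 12z^2; subtract.
Step 2: -5z * (z + 3) = -5z^2 - 15z; subtract.
Step 3: -2 * (z + 3) = -2z - 6; subtract.
Quotient: -4z^2 - 5z - 2, Remainder: -3


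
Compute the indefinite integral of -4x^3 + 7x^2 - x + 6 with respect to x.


Reverse power rule on each term:
  ∫ -4x^3 dx = -x^4
  ∫ 7x^2 dx = (7/3)x^3
  ∫ -x dx = -(1/2)x^2
  ∫ 6 dx = 6x
F(x) = -x^4 + (7/3)x^3 - (1/2)x^2 + 6x + C


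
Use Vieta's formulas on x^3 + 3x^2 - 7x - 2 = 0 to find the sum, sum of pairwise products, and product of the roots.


Monic cubic x^3+bx^2+cx+d=0: sum=-b, pairwise sum=c, product=-d.
b=3, c=-7, d=-2
r1+r2+r3 = -3
r1r2+r1r3+r2r3 = -7
r1r2r3 = 2


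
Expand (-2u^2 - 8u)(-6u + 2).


Distribute each term of the first polynomial:
  (-2u^2)(-6u + 2) = 12u^3 - 4u^2
  (-8u)(-6u + 2) = 48u^2 - 16u
Sum: 12u^3 + 44u^2 - 16u
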